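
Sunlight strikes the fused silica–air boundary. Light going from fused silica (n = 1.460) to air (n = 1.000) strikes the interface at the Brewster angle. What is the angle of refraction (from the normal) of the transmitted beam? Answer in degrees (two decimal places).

θ_B = arctan(n₂/n₁) = arctan(1.000/1.460) = 34.41°.
The refracted ray is perpendicular to the reflected ray, so θ_t = 90° − θ_B = 55.59°.

θ_t ≈ 55.59°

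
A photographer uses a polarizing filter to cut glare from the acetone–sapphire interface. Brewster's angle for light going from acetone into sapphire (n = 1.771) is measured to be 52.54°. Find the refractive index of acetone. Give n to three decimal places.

n ≈ 1.357

Brewster's law: tan θ_B = n₂/n₁ (light incident in acetone, refracted into sapphire).
n₁ = n₂ / tan θ_B = 1.771 / tan 52.54° = 1.357.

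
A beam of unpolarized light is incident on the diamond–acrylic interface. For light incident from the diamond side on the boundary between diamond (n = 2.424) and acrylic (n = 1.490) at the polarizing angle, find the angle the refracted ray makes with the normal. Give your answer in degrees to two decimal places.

θ_t ≈ 58.42°

θ_B = arctan(n₂/n₁) = arctan(1.490/2.424) = 31.58°.
Since θ_B + θ_t = 90° at Brewster incidence, θ_t = 90° − 31.58° = 58.42°.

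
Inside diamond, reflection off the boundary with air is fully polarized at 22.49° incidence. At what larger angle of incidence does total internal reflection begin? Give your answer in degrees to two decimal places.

θ_c ≈ 24.46°

tan θ_B = n₂/n₁ = tan 22.49° = 0.4140.
Total internal reflection: sin θ_c = n₂/n₁ = 0.4140.
θ_c = arcsin(0.4140) = 24.46°.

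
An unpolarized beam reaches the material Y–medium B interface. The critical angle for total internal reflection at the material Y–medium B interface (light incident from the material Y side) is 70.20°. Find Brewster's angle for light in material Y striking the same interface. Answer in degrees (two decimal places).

θ_B ≈ 43.26°

sin θ_c = n₂/n₁, so n₂/n₁ = sin 70.20° = 0.9409.
Brewster: tan θ_B = n₂/n₁ = 0.9409.
θ_B = arctan(0.9409) = 43.26°.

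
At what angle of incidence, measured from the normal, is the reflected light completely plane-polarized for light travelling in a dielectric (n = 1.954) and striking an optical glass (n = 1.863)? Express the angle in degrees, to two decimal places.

Brewster's condition: tan θ_B = n₂/n₁ = 1.863/1.954 = 0.9534.
θ_B = arctan(0.9534) = 43.63°.

θ_B ≈ 43.63°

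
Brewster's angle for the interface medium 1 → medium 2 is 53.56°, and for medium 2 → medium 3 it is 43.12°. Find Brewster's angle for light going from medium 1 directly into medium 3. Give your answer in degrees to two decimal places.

θ_B ≈ 51.75°

n₂/n₁ = tan 53.56° = 1.3544 and n₃/n₂ = tan 43.12° = 0.9364.
So n₃/n₁ = (n₂/n₁)(n₃/n₂) = 1.3544 × 0.9364 = 1.2683.
θ_B(1→3) = arctan(1.2683) = 51.75°.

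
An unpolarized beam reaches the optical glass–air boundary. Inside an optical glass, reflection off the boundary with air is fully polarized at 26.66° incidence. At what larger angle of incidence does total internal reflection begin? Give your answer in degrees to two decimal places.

θ_c ≈ 30.14°

tan θ_B = n₂/n₁ = tan 26.66° = 0.5021.
Total internal reflection: sin θ_c = n₂/n₁ = 0.5021.
θ_c = arcsin(0.5021) = 30.14°.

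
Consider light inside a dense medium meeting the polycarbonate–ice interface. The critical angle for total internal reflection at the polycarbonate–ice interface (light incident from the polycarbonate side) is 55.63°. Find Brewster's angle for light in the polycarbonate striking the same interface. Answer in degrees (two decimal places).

θ_B ≈ 39.54°

sin θ_c = n₂/n₁, so n₂/n₁ = sin 55.63° = 0.8254.
Brewster: tan θ_B = n₂/n₁ = 0.8254.
θ_B = arctan(0.8254) = 39.54°.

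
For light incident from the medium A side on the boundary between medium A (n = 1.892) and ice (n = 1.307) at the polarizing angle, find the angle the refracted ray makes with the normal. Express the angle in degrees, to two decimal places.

θ_t ≈ 55.36°

First find Brewster's angle: tan θ_B = 1.307/1.892 = 0.6908, giving θ_B = 34.64°.
At Brewster's angle the reflected and refracted rays are perpendicular, so θ_t = 90° − θ_B = 90° − 34.64° = 55.36°.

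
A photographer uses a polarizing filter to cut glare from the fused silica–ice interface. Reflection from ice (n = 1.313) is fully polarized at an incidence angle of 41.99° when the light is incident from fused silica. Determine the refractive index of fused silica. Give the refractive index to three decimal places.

At the polarizing angle, tan θ_B = n₂/n₁ with n₁ on the incident side (fused silica) and n₂ on the transmitted side (ice).
n₁ = n₂ / tan θ_B = 1.313 / tan 41.99° = 1.459.

n ≈ 1.459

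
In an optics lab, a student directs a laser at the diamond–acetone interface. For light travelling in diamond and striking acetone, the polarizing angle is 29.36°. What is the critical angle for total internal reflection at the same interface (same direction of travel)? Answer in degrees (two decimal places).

tan θ_B = n₂/n₁ = tan 29.36° = 0.5626.
Total internal reflection: sin θ_c = n₂/n₁ = 0.5626.
θ_c = arcsin(0.5626) = 34.23°.

θ_c ≈ 34.23°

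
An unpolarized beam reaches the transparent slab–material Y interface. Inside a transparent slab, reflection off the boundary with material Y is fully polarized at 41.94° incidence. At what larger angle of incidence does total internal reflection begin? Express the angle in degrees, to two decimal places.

θ_c ≈ 63.96°

tan θ_B = n₂/n₁ = tan 41.94° = 0.8985.
Total internal reflection: sin θ_c = n₂/n₁ = 0.8985.
θ_c = arcsin(0.8985) = 63.96°.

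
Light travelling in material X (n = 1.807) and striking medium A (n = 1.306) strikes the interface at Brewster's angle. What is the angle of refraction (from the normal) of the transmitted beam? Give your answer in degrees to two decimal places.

θ_t ≈ 54.14°

θ_B = arctan(n₂/n₁) = arctan(1.306/1.807) = 35.86°.
The refracted ray is perpendicular to the reflected ray, so θ_t = 90° − θ_B = 54.14°.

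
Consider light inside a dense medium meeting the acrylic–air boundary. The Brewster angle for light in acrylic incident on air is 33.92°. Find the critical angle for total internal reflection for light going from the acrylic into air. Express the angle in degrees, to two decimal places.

tan θ_B = n₂/n₁ = tan 33.92° = 0.6725.
Total internal reflection: sin θ_c = n₂/n₁ = 0.6725.
θ_c = arcsin(0.6725) = 42.26°.

θ_c ≈ 42.26°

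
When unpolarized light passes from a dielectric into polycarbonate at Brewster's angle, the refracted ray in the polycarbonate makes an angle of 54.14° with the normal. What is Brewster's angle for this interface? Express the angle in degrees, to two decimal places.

Since the reflected and refracted rays are at right angles at the polarizing angle, θ_B + θ_t = 90°.
So θ_B = 90° − θ_t = 90° − 54.14° = 35.86°.

θ_B ≈ 35.86°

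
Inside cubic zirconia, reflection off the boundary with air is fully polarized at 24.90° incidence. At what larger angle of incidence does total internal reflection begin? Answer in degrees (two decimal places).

θ_c ≈ 27.66°

tan θ_B = n₂/n₁ = tan 24.90° = 0.4642.
Total internal reflection: sin θ_c = n₂/n₁ = 0.4642.
θ_c = arcsin(0.4642) = 27.66°.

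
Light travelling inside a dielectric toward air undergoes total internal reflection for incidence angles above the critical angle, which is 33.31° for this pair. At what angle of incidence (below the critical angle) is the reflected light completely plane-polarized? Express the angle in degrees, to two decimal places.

n₂/n₁ = sin θ_c = sin 33.31° = 0.5492.
tan θ_B equals the same ratio, so θ_B = arctan(0.5492) = 28.77°.

θ_B ≈ 28.77°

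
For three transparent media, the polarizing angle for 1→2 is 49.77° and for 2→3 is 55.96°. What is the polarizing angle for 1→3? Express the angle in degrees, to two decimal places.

θ_B ≈ 60.25°

n₂/n₁ = tan 49.77° = 1.1821 and n₃/n₂ = tan 55.96° = 1.4803.
Multiplying, n₃/n₁ = 1.1821 × 1.4803 = 1.7499, and θ_B(1→3) = arctan 1.7499 = 60.25°.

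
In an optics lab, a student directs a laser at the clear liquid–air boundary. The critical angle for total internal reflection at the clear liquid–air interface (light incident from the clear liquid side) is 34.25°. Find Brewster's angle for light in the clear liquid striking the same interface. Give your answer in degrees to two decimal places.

θ_B ≈ 29.37°

sin θ_c = n₂/n₁, so n₂/n₁ = sin 34.25° = 0.5628.
Brewster: tan θ_B = n₂/n₁ = 0.5628.
θ_B = arctan(0.5628) = 29.37°.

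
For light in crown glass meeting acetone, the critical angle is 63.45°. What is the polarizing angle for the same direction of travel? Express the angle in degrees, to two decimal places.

θ_B ≈ 41.81°

At the critical angle sin θ_c = n₂/n₁, giving n₂/n₁ = sin 63.45° = 0.8945.
Then tan θ_B = n₂/n₁ = 0.8945, so θ_B = arctan 0.8945 = 41.81°.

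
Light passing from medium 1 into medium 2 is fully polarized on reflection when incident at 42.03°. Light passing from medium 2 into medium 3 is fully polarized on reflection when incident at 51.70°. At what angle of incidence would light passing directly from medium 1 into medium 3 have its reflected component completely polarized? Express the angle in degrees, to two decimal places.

θ_B ≈ 48.78°

tan θ_B(1→2) = n₂/n₁ = tan 42.03° = 0.9014.
tan θ_B(2→3) = n₃/n₂ = tan 51.70° = 1.2662.
So n₃/n₁ = (n₂/n₁)(n₃/n₂) = 0.9014 × 1.2662 = 1.1413.
θ_B(1→3) = arctan(1.1413) = 48.78°.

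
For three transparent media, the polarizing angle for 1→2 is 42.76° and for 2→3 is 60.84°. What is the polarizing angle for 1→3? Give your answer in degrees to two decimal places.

θ_B ≈ 58.89°

Each Brewster angle gives a ratio: n₂/n₁ = tan 42.76° = 0.9247, n₃/n₂ = tan 60.84° = 1.7922.
Multiplying, n₃/n₁ = 0.9247 × 1.7922 = 1.6573, and θ_B(1→3) = arctan 1.6573 = 58.89°.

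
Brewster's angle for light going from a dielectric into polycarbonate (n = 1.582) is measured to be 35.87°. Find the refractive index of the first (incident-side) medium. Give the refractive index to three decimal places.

Full polarization of the reflected beam means tan θ_B = n₂/n₁, where n₁ is the incident medium (a dielectric).
n₁ = n₂ / tan θ_B = 1.582 / tan 35.87° = 2.188.

n ≈ 2.188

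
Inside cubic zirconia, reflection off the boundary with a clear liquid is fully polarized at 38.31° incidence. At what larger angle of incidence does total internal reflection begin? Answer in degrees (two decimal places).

n₂/n₁ = tan 38.31° = 0.7900; the critical angle satisfies sin θ_c = n₂/n₁.
θ_c = arcsin(0.7900) = 52.19°.

θ_c ≈ 52.19°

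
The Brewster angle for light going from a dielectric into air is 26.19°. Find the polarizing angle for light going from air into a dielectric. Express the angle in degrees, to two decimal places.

Reversing the direction swaps n₁ and n₂, so tan θ_B' = 1/tan θ_B and θ_B' = 90° − θ_B.
Hence θ_B' = 90° − 26.19° = 63.81°.

θ_B' ≈ 63.81°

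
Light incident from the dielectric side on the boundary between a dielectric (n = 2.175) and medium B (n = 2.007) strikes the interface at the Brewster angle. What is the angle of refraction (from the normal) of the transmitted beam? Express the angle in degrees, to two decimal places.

θ_t ≈ 47.30°

First find Brewster's angle: tan θ_B = 2.007/2.175 = 0.9228, giving θ_B = 42.70°.
Since θ_B + θ_t = 90° at Brewster incidence, θ_t = 90° − 42.70° = 47.30°.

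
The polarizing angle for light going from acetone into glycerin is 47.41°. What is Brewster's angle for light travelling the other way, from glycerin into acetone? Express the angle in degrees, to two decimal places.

θ_B' ≈ 42.59°

The two Brewster angles are complementary: θ_B' = 90° − θ_B = 90° − 47.41° = 42.59°.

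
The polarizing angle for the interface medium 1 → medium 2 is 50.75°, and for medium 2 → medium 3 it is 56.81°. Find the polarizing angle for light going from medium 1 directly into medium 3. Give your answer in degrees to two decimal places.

tan θ_B(1→2) = n₂/n₁ = tan 50.75° = 1.2239.
tan θ_B(2→3) = n₃/n₂ = tan 56.81° = 1.5287.
n₃/n₁ = 1.8711. Then tan θ_B(1→3) = n₃/n₁, so θ_B(1→3) = arctan(1.8711) = 61.88°.

θ_B ≈ 61.88°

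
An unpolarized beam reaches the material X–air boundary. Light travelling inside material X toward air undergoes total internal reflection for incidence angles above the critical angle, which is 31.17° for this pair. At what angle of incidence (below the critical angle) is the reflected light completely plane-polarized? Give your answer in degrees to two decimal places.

θ_B ≈ 27.37°

At the critical angle sin θ_c = n₂/n₁, giving n₂/n₁ = sin 31.17° = 0.5176.
Then tan θ_B = n₂/n₁ = 0.5176, so θ_B = arctan 0.5176 = 27.37°.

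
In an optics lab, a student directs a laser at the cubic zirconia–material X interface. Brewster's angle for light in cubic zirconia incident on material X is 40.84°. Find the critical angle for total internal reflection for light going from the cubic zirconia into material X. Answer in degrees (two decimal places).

tan θ_B = n₂/n₁ = tan 40.84° = 0.8644.
Total internal reflection: sin θ_c = n₂/n₁ = 0.8644.
θ_c = arcsin(0.8644) = 59.81°.

θ_c ≈ 59.81°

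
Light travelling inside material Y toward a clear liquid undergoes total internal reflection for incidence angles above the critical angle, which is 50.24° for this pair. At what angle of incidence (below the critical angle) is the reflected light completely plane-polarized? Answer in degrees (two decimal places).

θ_B ≈ 37.55°

sin θ_c = n₂/n₁, so n₂/n₁ = sin 50.24° = 0.7687.
Brewster: tan θ_B = n₂/n₁ = 0.7687.
θ_B = arctan(0.7687) = 37.55°.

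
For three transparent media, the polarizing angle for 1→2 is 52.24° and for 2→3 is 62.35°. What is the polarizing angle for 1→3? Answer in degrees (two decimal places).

θ_B ≈ 67.91°

n₂/n₁ = tan 52.24° = 1.2911 and n₃/n₂ = tan 62.35° = 1.9088.
Multiplying, n₃/n₁ = 1.2911 × 1.9088 = 2.4643, and θ_B(1→3) = arctan 2.4643 = 67.91°.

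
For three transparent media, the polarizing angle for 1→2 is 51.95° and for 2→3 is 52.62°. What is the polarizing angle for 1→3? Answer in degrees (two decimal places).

θ_B ≈ 59.12°

Each Brewster angle gives a ratio: n₂/n₁ = tan 51.95° = 1.2776, n₃/n₂ = tan 52.62° = 1.3089.
n₃/n₁ = 1.6723. Then tan θ_B(1→3) = n₃/n₁, so θ_B(1→3) = arctan(1.6723) = 59.12°.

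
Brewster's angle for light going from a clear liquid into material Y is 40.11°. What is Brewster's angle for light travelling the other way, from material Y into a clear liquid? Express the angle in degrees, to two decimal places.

The two Brewster angles are complementary: θ_B' = 90° − θ_B = 90° − 40.11° = 49.89°.

θ_B' ≈ 49.89°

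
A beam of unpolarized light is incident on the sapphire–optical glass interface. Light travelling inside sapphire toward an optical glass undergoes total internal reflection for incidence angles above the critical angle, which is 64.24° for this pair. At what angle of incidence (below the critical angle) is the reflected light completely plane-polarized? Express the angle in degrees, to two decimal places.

θ_B ≈ 42.01°

At the critical angle sin θ_c = n₂/n₁, giving n₂/n₁ = sin 64.24° = 0.9006.
Then tan θ_B = n₂/n₁ = 0.9006, so θ_B = arctan 0.9006 = 42.01°.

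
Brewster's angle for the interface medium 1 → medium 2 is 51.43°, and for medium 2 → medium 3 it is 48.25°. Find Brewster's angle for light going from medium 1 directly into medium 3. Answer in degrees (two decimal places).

θ_B ≈ 54.56°

tan θ_B(1→2) = n₂/n₁ = tan 51.43° = 1.2540.
tan θ_B(2→3) = n₃/n₂ = tan 48.25° = 1.1204.
So n₃/n₁ = (n₂/n₁)(n₃/n₂) = 1.2540 × 1.1204 = 1.4050.
θ_B(1→3) = arctan(1.4050) = 54.56°.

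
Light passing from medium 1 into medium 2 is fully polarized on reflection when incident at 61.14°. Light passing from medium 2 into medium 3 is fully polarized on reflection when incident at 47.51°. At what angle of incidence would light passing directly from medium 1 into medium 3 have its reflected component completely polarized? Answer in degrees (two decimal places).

θ_B ≈ 63.21°

Each Brewster angle gives a ratio: n₂/n₁ = tan 61.14° = 1.8145, n₃/n₂ = tan 47.51° = 1.0917.
n₃/n₁ = 1.9809. Then tan θ_B(1→3) = n₃/n₁, so θ_B(1→3) = arctan(1.9809) = 63.21°.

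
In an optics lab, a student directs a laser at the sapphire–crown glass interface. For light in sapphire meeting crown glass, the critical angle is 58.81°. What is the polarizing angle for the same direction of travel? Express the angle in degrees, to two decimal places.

θ_B ≈ 40.55°

n₂/n₁ = sin θ_c = sin 58.81° = 0.8555.
tan θ_B equals the same ratio, so θ_B = arctan(0.8555) = 40.55°.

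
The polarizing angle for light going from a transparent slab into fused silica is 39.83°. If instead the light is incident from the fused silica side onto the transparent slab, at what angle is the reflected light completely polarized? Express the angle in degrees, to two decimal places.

θ_B' ≈ 50.17°

The two Brewster angles are complementary: θ_B' = 90° − θ_B = 90° − 39.83° = 50.17°.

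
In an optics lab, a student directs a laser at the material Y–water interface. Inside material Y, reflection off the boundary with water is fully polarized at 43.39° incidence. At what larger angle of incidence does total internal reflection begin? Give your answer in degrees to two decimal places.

n₂/n₁ = tan 43.39° = 0.9453; the critical angle satisfies sin θ_c = n₂/n₁.
θ_c = arcsin(0.9453) = 70.97°.

θ_c ≈ 70.97°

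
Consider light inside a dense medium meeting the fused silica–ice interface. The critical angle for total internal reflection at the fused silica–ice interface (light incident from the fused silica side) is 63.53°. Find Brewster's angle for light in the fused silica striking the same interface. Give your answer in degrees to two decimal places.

At the critical angle sin θ_c = n₂/n₁, giving n₂/n₁ = sin 63.53° = 0.8952.
Then tan θ_B = n₂/n₁ = 0.8952, so θ_B = arctan 0.8952 = 41.83°.

θ_B ≈ 41.83°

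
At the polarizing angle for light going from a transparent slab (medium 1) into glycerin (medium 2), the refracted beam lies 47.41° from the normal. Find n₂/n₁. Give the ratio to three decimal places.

n₂/n₁ ≈ 0.919

θ_B + θ_t = 90°, so θ_B = 90° − 47.41° = 42.59°.
Then n₂/n₁ = tan θ_B = tan 42.59° = 0.919.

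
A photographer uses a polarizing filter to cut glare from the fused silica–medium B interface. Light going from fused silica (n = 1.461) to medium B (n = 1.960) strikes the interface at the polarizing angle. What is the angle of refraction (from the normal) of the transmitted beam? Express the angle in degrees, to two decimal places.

θ_t ≈ 36.70°

First find Brewster's angle: tan θ_B = 1.960/1.461 = 1.3415, giving θ_B = 53.30°.
At Brewster's angle the reflected and refracted rays are perpendicular, so θ_t = 90° − θ_B = 90° − 53.30° = 36.70°.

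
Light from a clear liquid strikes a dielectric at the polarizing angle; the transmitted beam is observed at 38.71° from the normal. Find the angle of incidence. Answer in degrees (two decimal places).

Brewster's condition makes the reflected and refracted beams perpendicular: θ_B + θ_t = 90°.
θ_B = 90° − 38.71° = 51.29°.

θ_B ≈ 51.29°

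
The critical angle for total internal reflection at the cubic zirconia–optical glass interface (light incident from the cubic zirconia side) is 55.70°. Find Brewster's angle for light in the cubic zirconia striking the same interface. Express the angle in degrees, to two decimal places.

At the critical angle sin θ_c = n₂/n₁, giving n₂/n₁ = sin 55.70° = 0.8261.
Then tan θ_B = n₂/n₁ = 0.8261, so θ_B = arctan 0.8261 = 39.56°.

θ_B ≈ 39.56°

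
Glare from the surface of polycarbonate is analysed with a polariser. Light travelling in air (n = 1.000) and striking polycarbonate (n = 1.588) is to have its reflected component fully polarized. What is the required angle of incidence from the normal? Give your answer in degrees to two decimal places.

θ_B ≈ 57.80°

tan θ_B = n₂/n₁ = 1.588/1.000 = 1.5880.
So θ_B = arctan 1.5880 = 57.80°.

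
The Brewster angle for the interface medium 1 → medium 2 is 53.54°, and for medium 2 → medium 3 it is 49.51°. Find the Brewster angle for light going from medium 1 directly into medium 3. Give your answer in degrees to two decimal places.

θ_B ≈ 57.75°

tan θ_B(1→2) = n₂/n₁ = tan 53.54° = 1.3534.
tan θ_B(2→3) = n₃/n₂ = tan 49.51° = 1.1713.
Multiplying, n₃/n₁ = 1.3534 × 1.1713 = 1.5852, and θ_B(1→3) = arctan 1.5852 = 57.75°.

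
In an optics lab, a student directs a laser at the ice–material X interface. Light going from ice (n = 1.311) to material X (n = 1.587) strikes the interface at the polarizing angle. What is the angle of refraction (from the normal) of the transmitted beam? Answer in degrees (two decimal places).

θ_B = arctan(n₂/n₁) = arctan(1.587/1.311) = 50.44°.
Since θ_B + θ_t = 90° at Brewster incidence, θ_t = 90° − 50.44° = 39.56°.

θ_t ≈ 39.56°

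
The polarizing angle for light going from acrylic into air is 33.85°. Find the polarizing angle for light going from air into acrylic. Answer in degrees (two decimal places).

The two Brewster angles are complementary: θ_B' = 90° − θ_B = 90° − 33.85° = 56.15°.

θ_B' ≈ 56.15°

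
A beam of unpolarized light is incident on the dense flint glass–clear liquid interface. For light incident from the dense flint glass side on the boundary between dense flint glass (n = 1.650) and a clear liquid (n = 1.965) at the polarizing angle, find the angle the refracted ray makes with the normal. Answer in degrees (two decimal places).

First find Brewster's angle: tan θ_B = 1.965/1.650 = 1.1909, giving θ_B = 49.98°.
The refracted ray is perpendicular to the reflected ray, so θ_t = 90° − θ_B = 40.02°.

θ_t ≈ 40.02°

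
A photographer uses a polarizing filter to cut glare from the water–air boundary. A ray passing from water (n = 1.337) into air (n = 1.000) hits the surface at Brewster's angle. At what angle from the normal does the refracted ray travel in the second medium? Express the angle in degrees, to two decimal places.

First find Brewster's angle: tan θ_B = 1.000/1.337 = 0.7479, giving θ_B = 36.79°.
At Brewster's angle the reflected and refracted rays are perpendicular, so θ_t = 90° − θ_B = 90° − 36.79° = 53.21°.

θ_t ≈ 53.21°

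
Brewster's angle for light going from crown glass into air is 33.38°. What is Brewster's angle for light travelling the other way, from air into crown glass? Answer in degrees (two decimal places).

The two Brewster angles are complementary: θ_B' = 90° − θ_B = 90° − 33.38° = 56.62°.

θ_B' ≈ 56.62°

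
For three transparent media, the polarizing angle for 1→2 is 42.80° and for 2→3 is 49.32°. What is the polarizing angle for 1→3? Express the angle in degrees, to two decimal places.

θ_B ≈ 47.13°

tan θ_B(1→2) = n₂/n₁ = tan 42.80° = 0.9260.
tan θ_B(2→3) = n₃/n₂ = tan 49.32° = 1.1634.
So n₃/n₁ = (n₂/n₁)(n₃/n₂) = 0.9260 × 1.1634 = 1.0773.
θ_B(1→3) = arctan(1.0773) = 47.13°.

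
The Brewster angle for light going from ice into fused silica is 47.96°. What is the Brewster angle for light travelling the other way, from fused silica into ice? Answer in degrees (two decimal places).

θ_B' ≈ 42.04°

tan θ_B' = n₁/n₂ = 1/tan θ_B, so θ_B' = 90° − θ_B.
θ_B' = 90° − 47.96° = 42.04°.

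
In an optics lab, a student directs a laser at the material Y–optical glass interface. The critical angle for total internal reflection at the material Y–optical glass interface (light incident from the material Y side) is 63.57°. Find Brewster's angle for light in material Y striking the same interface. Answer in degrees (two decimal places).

θ_B ≈ 41.84°

n₂/n₁ = sin θ_c = sin 63.57° = 0.8955.
tan θ_B equals the same ratio, so θ_B = arctan(0.8955) = 41.84°.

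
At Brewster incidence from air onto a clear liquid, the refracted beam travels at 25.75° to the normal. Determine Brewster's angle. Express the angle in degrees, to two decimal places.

θ_B ≈ 64.25°

Brewster's condition makes the reflected and refracted beams perpendicular: θ_B + θ_t = 90°.
So θ_B = 90° − θ_t = 90° − 25.75° = 64.25°.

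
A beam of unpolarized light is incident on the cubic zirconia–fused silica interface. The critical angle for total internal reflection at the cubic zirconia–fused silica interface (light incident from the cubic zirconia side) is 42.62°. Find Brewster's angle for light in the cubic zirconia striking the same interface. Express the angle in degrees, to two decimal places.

sin θ_c = n₂/n₁, so n₂/n₁ = sin 42.62° = 0.6771.
Brewster: tan θ_B = n₂/n₁ = 0.6771.
θ_B = arctan(0.6771) = 34.10°.

θ_B ≈ 34.10°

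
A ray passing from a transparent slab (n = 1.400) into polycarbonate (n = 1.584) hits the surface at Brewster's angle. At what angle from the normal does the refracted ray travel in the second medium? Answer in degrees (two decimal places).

θ_t ≈ 41.47°

tan θ_B = n₂/n₁ = 1.584/1.400 = 1.1314, so θ_B = 48.53°.
The refracted ray is perpendicular to the reflected ray, so θ_t = 90° − θ_B = 41.47°.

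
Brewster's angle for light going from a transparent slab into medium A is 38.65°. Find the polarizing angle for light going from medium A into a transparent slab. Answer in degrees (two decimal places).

tan θ_B' = n₁/n₂ = 1/tan θ_B, so θ_B' = 90° − θ_B.
θ_B' = 90° − 38.65° = 51.35°.

θ_B' ≈ 51.35°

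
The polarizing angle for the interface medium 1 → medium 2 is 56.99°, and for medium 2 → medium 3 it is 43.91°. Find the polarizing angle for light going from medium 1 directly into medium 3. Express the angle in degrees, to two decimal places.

n₂/n₁ = tan 56.99° = 1.5393 and n₃/n₂ = tan 43.91° = 0.9627.
n₃/n₁ = 1.4818. Then tan θ_B(1→3) = n₃/n₁, so θ_B(1→3) = arctan(1.4818) = 55.99°.

θ_B ≈ 55.99°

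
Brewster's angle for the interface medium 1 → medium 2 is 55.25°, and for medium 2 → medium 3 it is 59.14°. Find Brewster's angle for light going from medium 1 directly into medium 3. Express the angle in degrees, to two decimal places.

θ_B ≈ 67.48°

n₂/n₁ = tan 55.25° = 1.4415 and n₃/n₂ = tan 59.14° = 1.6735.
Multiplying, n₃/n₁ = 1.4415 × 1.6735 = 2.4124, and θ_B(1→3) = arctan 2.4124 = 67.48°.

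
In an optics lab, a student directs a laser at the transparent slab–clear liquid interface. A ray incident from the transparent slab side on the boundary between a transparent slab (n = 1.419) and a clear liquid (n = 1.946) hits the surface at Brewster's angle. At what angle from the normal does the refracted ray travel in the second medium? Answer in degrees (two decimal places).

θ_B = arctan(n₂/n₁) = arctan(1.946/1.419) = 53.90°.
The refracted ray is perpendicular to the reflected ray, so θ_t = 90° − θ_B = 36.10°.

θ_t ≈ 36.10°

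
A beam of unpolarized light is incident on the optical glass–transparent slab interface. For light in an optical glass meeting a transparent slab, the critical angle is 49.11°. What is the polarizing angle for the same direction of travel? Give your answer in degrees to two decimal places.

θ_B ≈ 37.09°

At the critical angle sin θ_c = n₂/n₁, giving n₂/n₁ = sin 49.11° = 0.7560.
Then tan θ_B = n₂/n₁ = 0.7560, so θ_B = arctan 0.7560 = 37.09°.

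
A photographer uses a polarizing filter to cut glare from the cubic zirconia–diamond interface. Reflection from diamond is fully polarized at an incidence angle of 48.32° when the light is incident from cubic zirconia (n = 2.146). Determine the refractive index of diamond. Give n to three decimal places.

Full polarization of the reflected beam means tan θ_B = n₂/n₁, where n₁ is the incident medium (cubic zirconia).
n₂ = n₁ tan θ_B = 2.146 × tan 48.32° = 2.410.

n ≈ 2.410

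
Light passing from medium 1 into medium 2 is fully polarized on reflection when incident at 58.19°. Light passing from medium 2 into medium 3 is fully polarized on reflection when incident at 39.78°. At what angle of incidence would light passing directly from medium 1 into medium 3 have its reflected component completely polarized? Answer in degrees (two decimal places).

tan θ_B(1→2) = n₂/n₁ = tan 58.19° = 1.6122.
tan θ_B(2→3) = n₃/n₂ = tan 39.78° = 0.8326.
Multiplying, n₃/n₁ = 1.6122 × 0.8326 = 1.3423, and θ_B(1→3) = arctan 1.3423 = 53.31°.

θ_B ≈ 53.31°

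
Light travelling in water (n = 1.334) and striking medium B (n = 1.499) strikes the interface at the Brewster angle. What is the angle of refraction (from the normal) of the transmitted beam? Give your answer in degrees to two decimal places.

θ_t ≈ 41.67°

tan θ_B = n₂/n₁ = 1.499/1.334 = 1.1237, so θ_B = 48.33°.
At Brewster's angle the reflected and refracted rays are perpendicular, so θ_t = 90° − θ_B = 90° − 48.33° = 41.67°.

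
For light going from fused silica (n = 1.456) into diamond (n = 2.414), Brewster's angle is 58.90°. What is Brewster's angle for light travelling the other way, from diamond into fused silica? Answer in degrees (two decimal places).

tan θ_B' = n₁/n₂ = 1/tan θ_B, so θ_B' = 90° − θ_B.
θ_B' = 90° − 58.90° = 31.10°.

θ_B' ≈ 31.10°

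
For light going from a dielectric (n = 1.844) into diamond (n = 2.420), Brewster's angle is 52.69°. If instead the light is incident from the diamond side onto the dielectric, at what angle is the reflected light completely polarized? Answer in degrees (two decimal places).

tan θ_B' = n₁/n₂ = 1/tan θ_B, so θ_B' = 90° − θ_B.
θ_B' = 90° − 52.69° = 37.31°.

θ_B' ≈ 37.31°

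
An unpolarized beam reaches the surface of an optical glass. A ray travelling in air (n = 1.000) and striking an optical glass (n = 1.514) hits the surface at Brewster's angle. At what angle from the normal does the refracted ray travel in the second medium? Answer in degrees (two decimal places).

θ_t ≈ 33.44°

First find Brewster's angle: tan θ_B = 1.514/1.000 = 1.5140, giving θ_B = 56.56°.
Since θ_B + θ_t = 90° at Brewster incidence, θ_t = 90° − 56.56° = 33.44°.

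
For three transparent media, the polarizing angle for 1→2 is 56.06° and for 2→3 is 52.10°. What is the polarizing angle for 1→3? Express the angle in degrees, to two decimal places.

Each Brewster angle gives a ratio: n₂/n₁ = tan 56.06° = 1.4859, n₃/n₂ = tan 52.10° = 1.2846.
So n₃/n₁ = (n₂/n₁)(n₃/n₂) = 1.4859 × 1.2846 = 1.9087.
θ_B(1→3) = arctan(1.9087) = 62.35°.

θ_B ≈ 62.35°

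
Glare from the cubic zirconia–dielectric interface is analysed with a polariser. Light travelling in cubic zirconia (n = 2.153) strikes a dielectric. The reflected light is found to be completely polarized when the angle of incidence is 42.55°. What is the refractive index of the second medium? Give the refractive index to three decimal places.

n ≈ 1.976

Full polarization of the reflected beam means tan θ_B = n₂/n₁, where n₁ is the incident medium (cubic zirconia).
n₂ = n₁ tan θ_B = 2.153 × tan 42.55° = 1.976.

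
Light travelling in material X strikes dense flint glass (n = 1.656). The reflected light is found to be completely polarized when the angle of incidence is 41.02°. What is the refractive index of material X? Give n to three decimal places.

n ≈ 1.904

At Brewster's angle, tan θ_B = n₂/n₁ with n₁ on the incident side (material X) and n₂ on the transmitted side (dense flint glass).
n₁ = n₂ / tan θ_B = 1.656 / tan 41.02° = 1.904.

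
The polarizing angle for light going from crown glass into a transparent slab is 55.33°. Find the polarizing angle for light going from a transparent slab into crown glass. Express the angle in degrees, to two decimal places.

tan θ_B' = n₁/n₂ = 1/tan θ_B, so θ_B' = 90° − θ_B.
θ_B' = 90° − 55.33° = 34.67°.

θ_B' ≈ 34.67°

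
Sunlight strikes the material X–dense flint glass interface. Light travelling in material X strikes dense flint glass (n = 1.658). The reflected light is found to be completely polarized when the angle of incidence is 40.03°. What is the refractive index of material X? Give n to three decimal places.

n ≈ 1.974

Brewster's law: tan θ_B = n₂/n₁ (light incident in material X, refracted into dense flint glass).
n₁ = n₂ / tan θ_B = 1.658 / tan 40.03° = 1.974.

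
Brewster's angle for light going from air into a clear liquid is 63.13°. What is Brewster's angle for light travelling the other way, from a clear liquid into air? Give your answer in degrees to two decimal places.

The two Brewster angles are complementary: θ_B' = 90° − θ_B = 90° − 63.13° = 26.87°.

θ_B' ≈ 26.87°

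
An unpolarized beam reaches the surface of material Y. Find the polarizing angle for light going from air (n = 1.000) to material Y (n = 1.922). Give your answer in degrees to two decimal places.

tan θ_B = n₂/n₁ = 1.922/1.000 = 1.9220.
So θ_B = arctan 1.9220 = 62.51°.

θ_B ≈ 62.51°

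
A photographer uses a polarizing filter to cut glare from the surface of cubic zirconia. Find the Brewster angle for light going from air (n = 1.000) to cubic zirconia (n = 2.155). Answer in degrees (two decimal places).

θ_B ≈ 65.11°

tan θ_B = n₂/n₁ = 2.155/1.000 = 2.1550.
θ_B = arctan(2.1550) = 65.11°.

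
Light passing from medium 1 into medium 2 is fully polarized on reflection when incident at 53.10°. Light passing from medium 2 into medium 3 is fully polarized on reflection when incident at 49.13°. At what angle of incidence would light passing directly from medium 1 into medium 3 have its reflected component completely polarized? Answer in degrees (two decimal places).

tan θ_B(1→2) = n₂/n₁ = tan 53.10° = 1.3319.
tan θ_B(2→3) = n₃/n₂ = tan 49.13° = 1.1557.
So n₃/n₁ = (n₂/n₁)(n₃/n₂) = 1.3319 × 1.1557 = 1.5392.
θ_B(1→3) = arctan(1.5392) = 56.99°.

θ_B ≈ 56.99°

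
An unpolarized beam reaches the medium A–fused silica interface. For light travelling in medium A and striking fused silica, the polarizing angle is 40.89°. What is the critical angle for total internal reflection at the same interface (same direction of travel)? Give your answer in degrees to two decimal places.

n₂/n₁ = tan 40.89° = 0.8659; the critical angle satisfies sin θ_c = n₂/n₁.
θ_c = arcsin(0.8659) = 59.99°.

θ_c ≈ 59.99°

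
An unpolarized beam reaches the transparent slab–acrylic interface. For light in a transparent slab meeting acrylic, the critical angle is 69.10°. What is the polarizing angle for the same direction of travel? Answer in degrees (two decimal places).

θ_B ≈ 43.05°

sin θ_c = n₂/n₁, so n₂/n₁ = sin 69.10° = 0.9342.
Brewster: tan θ_B = n₂/n₁ = 0.9342.
θ_B = arctan(0.9342) = 43.05°.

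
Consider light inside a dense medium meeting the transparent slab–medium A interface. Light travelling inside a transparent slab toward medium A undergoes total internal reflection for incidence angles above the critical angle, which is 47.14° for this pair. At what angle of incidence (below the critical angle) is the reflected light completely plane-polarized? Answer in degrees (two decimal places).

θ_B ≈ 36.24°

At the critical angle sin θ_c = n₂/n₁, giving n₂/n₁ = sin 47.14° = 0.7330.
Then tan θ_B = n₂/n₁ = 0.7330, so θ_B = arctan 0.7330 = 36.24°.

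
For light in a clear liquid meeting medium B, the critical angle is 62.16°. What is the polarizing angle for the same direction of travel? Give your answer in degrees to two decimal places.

θ_B ≈ 41.48°

n₂/n₁ = sin θ_c = sin 62.16° = 0.8843.
tan θ_B equals the same ratio, so θ_B = arctan(0.8843) = 41.48°.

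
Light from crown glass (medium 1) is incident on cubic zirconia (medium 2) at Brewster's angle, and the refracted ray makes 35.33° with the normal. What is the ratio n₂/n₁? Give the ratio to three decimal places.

n₂/n₁ ≈ 1.411

At Brewster incidence θ_B = 90° − θ_t = 90° − 35.33° = 54.67°.
Then n₂/n₁ = tan θ_B = tan 54.67° = 1.411.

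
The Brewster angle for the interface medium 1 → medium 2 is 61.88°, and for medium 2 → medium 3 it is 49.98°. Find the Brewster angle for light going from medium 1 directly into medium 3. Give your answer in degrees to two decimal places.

θ_B ≈ 65.83°

Each Brewster angle gives a ratio: n₂/n₁ = tan 61.88° = 1.8713, n₃/n₂ = tan 49.98° = 1.1909.
So n₃/n₁ = (n₂/n₁)(n₃/n₂) = 1.8713 × 1.1909 = 2.2285.
θ_B(1→3) = arctan(2.2285) = 65.83°.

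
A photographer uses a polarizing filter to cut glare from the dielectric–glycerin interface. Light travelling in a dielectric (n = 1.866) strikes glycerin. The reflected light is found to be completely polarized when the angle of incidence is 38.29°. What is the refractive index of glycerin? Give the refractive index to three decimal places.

n ≈ 1.473

Brewster's law: tan θ_B = n₂/n₁ (light incident in a dielectric, refracted into glycerin).
n₂ = n₁ tan θ_B = 1.866 × tan 38.29° = 1.473.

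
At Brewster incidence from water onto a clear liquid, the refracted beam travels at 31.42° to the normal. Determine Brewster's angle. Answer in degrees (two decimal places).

Brewster's condition makes the reflected and refracted beams perpendicular: θ_B + θ_t = 90°.
θ_B = 90° − 31.42° = 58.58°.

θ_B ≈ 58.58°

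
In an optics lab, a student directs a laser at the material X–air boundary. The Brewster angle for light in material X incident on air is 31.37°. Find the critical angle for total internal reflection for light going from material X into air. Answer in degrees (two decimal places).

θ_c ≈ 37.57°

From Brewster, n₂/n₁ = tan θ_B = tan 31.37° = 0.6097.
Then sin θ_c = n₂/n₁ = 0.6097, so θ_c = arcsin 0.6097 = 37.57°.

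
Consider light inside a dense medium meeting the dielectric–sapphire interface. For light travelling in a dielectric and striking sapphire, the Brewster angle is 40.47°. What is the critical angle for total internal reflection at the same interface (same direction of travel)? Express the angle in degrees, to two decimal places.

From Brewster, n₂/n₁ = tan θ_B = tan 40.47° = 0.8532.
Then sin θ_c = n₂/n₁ = 0.8532, so θ_c = arcsin 0.8532 = 58.56°.

θ_c ≈ 58.56°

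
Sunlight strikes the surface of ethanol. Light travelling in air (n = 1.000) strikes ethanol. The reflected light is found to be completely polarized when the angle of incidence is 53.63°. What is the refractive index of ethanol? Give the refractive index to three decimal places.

n ≈ 1.358

Full polarization of the reflected beam means tan θ_B = n₂/n₁, where n₁ is the incident medium (air).
n₂ = n₁ tan θ_B = 1.000 × tan 53.63° = 1.358.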